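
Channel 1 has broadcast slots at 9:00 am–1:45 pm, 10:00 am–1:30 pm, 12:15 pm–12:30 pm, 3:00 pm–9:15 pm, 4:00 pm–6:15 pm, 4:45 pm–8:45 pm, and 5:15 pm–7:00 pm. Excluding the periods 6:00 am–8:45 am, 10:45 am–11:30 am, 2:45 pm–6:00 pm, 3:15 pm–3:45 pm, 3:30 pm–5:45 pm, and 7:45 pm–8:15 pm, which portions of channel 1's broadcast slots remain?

Merge the first list: 9:00 am–1:45 pm, 3:00 pm–9:15 pm.
Merge the second list: 6:00 am–8:45 am, 10:45 am–11:30 am, 2:45 pm–6:00 pm, 7:45 pm–8:15 pm.
9:00 am–1:45 pm with B removed leaves 9:00 am–10:45 am, 11:30 am–1:45 pm.
3:00 pm–9:15 pm with B removed leaves 6:00 pm–7:45 pm, 8:15 pm–9:15 pm.

9:00 am–10:45 am, 11:30 am–1:45 pm, 6:00 pm–7:45 pm, 8:15 pm–9:15 pm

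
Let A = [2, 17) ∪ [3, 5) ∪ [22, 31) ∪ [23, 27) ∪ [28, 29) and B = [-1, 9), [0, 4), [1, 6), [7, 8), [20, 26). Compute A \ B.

First set merges to [2, 17), [22, 31).
Second set merges to [-1, 9), [20, 26).
[2, 17) with B removed leaves [9, 17).
[22, 31) with B removed leaves [26, 31).

[9, 17) ∪ [26, 31)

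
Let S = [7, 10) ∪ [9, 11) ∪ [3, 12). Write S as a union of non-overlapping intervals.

Sort by start: [3, 12), [7, 10), [9, 11).
[7, 10) overlaps/touches [3, 12) → extend to [3, 12).
[9, 11) overlaps/touches [3, 12) → extend to [3, 12).

[3, 12)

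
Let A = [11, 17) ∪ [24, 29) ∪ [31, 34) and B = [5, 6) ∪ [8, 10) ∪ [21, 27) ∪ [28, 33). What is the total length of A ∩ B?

6

A ∩ B = [24, 27), [28, 29), [31, 33).
Total: 3 + 1 + 2 = 6.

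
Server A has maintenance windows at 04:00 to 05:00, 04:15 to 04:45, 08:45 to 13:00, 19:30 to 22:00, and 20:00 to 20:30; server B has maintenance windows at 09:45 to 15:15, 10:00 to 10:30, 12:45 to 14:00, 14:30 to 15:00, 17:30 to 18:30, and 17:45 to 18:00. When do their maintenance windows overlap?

Merge the first list: 04:00–05:00, 08:45–13:00, 19:30–22:00.
Merge the second list: 09:45–15:15, 17:30–18:30.
04:00–05:00 falls entirely outside B.
08:45–13:00 overlaps B on 09:45–13:00.
19:30–22:00 falls entirely outside B.

09:45–13:00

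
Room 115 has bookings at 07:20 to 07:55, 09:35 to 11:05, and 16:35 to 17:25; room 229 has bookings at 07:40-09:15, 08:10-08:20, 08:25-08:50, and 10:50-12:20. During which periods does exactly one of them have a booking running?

07:20–07:40, 07:55–09:15, 09:35–10:50, 11:05–12:20, 16:35–17:25

B, merged: 07:40–09:15, 10:50–12:20.
A but not B: 07:20–07:40, 09:35–10:50, 16:35–17:25.
B but not A: 07:55–09:15, 11:05–12:20.
Combining gives A △ B.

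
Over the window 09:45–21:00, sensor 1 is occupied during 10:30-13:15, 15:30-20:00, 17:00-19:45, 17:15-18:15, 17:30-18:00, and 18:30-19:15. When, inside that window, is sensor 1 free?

09:45–10:30, 13:15–15:30, 20:00–21:00

Covered (merged): 10:30–13:15, 15:30–20:00.
Uncovered inside 09:45–21:00: 09:45–10:30, 13:15–15:30, 20:00–21:00.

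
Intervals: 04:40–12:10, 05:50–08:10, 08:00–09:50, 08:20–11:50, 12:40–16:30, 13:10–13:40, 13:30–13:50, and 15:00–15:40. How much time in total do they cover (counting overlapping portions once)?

Merged: 04:40–12:10, 12:40–16:30.
Lengths: 7 h 30 min + 3 h 50 min = 11 h 20 min.

11 h 20 min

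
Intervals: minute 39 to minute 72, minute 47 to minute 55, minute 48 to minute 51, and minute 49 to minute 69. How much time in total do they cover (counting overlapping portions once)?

Merged: minute 39 to minute 72.
Length: 33 minutes.

33 minutes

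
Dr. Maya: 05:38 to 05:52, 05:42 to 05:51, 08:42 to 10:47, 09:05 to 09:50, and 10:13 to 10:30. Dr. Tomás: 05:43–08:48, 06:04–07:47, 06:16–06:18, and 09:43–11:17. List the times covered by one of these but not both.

A, merged: 05:38–05:52, 08:42–10:47.
B, merged: 05:43–08:48, 09:43–11:17.
A \ B = 05:38–05:43, 08:48–09:43.
B \ A = 05:52–08:42, 10:47–11:17.
Union of the two gives the symmetric difference.

05:38–05:43, 05:52–08:42, 08:48–09:43, 10:47–11:17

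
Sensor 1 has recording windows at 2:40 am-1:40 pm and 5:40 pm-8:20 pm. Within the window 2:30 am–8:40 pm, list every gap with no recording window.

2:30 am-2:40 am, 1:40 pm-5:40 pm, 8:20 pm-8:40 pm

The merged coverage is 2:40 am-1:40 pm, 5:40 pm-8:20 pm.
Gaps within 2:30 am-8:40 pm: 2:30 am-2:40 am, 1:40 pm-5:40 pm, 8:20 pm-8:40 pm.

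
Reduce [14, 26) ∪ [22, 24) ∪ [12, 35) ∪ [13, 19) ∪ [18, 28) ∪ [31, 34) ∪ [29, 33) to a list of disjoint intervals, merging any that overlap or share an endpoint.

Sort by start: [12, 35), [13, 19), [14, 26), [18, 28), [22, 24), [29, 33), [31, 34).
[13, 19) overlaps/touches [12, 35) → extend to [12, 35).
[14, 26) overlaps/touches [12, 35) → extend to [12, 35).
[18, 28) overlaps/touches [12, 35) → extend to [12, 35).
[22, 24) overlaps/touches [12, 35) → extend to [12, 35).
[29, 33) overlaps/touches [12, 35) → extend to [12, 35).
[31, 34) overlaps/touches [12, 35) → extend to [12, 35).

[12, 35)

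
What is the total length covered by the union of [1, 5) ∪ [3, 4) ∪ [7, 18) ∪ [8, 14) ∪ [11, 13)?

Merged: [1, 5), [7, 18).
Lengths: 4 + 11 = 15.

15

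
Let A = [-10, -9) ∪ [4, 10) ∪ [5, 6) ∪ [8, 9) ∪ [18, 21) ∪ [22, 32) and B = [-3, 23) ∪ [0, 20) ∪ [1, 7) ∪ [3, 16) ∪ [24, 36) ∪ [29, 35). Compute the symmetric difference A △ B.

Merge the first list: [-10, -9), [4, 10), [18, 21), [22, 32).
Merge the second list: [-3, 23), [24, 36).
A but not B: [-10, -9), [23, 24).
B but not A: [-3, 4), [10, 18), [21, 22), [32, 36).
Combining gives A △ B.

[-10, -9) ∪ [-3, 4) ∪ [10, 18) ∪ [21, 22) ∪ [23, 24) ∪ [32, 36)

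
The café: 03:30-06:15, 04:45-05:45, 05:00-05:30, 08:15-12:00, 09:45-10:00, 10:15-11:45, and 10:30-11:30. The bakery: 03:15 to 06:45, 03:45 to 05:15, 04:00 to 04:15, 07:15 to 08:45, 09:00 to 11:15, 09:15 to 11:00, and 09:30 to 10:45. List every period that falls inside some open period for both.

First set merges to 03:30–06:15, 08:15–12:00.
Second set merges to 03:15–06:45, 07:15–08:45, 09:00–11:15.
03:30–06:15 overlaps B on 03:30–06:15.
08:15–12:00 overlaps B on 08:15–08:45, 09:00–11:15.

03:30–06:15, 08:15–08:45, 09:00–11:15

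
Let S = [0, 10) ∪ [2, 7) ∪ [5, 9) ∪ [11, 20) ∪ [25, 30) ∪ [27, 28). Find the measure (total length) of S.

Merged: [0, 10), [11, 20), [25, 30).
Lengths: 10 + 9 + 5 = 24.

24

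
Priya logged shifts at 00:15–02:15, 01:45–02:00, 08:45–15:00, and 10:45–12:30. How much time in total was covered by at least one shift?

8 h 15 min

Merged: 00:15–02:15, 08:45–15:00.
Lengths: 2 h + 6 h 15 min = 8 h 15 min.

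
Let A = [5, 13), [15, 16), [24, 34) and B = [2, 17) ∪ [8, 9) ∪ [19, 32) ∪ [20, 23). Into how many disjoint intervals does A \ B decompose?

1

Merge the second list: [2, 17), [19, 32).
A \ B = [32, 34).
That is 1 disjoint piece.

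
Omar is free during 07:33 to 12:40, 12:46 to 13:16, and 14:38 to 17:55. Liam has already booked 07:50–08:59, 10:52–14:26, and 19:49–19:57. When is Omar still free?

07:33–07:50, 08:59–10:52, 14:38–17:55

07:33–12:40 \ B = 07:33–07:50, 08:59–10:52.
12:46–13:16: entirely removed.
14:38–17:55: nothing removed.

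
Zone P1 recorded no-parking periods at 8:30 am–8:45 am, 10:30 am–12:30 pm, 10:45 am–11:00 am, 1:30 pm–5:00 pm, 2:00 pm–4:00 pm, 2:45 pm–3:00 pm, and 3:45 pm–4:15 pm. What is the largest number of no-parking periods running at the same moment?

3

Sweep endpoints in order; track running count of active intervals.
Peak of 3 reached at 2:45 pm.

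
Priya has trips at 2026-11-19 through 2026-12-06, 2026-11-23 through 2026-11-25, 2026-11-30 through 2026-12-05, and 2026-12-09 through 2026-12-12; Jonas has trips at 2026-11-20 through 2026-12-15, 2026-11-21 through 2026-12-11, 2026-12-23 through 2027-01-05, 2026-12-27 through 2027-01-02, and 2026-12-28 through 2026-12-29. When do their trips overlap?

A, merged: 2026-11-19 through 2026-12-06, 2026-12-09 through 2026-12-12.
B, merged: 2026-11-20 through 2026-12-15, 2026-12-23 through 2027-01-05.
2026-11-19 through 2026-12-06 meets the second set on 2026-11-20 through 2026-12-06.
2026-12-09 through 2026-12-12 meets the second set on 2026-12-09 through 2026-12-12.

2026-11-20 through 2026-12-06, 2026-12-09 through 2026-12-12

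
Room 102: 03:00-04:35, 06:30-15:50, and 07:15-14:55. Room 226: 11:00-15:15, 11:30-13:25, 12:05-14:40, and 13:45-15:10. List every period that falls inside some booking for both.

A, merged: 03:00–04:35, 06:30–15:50.
B, merged: 11:00–15:15.
03:00–04:35 meets no B interval.
06:30–15:50 ∩ B → 11:00–15:15.

11:00–15:15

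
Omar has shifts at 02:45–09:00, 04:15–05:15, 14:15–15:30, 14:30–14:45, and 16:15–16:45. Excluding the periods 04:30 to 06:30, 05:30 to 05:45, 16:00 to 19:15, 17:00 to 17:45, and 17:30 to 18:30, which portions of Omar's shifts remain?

First set merges to 02:45–09:00, 14:15–15:30, 16:15–16:45.
Second set merges to 04:30–06:30, 16:00–19:15.
02:45–09:00 \ B = 02:45–04:30, 06:30–09:00.
14:15–15:30: nothing removed.
16:15–16:45: entirely removed.

02:45–04:30, 06:30–09:00, 14:15–15:30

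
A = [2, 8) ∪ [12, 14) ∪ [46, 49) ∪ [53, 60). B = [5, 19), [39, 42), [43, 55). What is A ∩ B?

[2, 8) ∩ B → [5, 8).
[12, 14) ∩ B → [12, 14).
[46, 49) ∩ B → [46, 49).
[53, 60) ∩ B → [53, 55).

[5, 8) ∪ [12, 14) ∪ [46, 49) ∪ [53, 55)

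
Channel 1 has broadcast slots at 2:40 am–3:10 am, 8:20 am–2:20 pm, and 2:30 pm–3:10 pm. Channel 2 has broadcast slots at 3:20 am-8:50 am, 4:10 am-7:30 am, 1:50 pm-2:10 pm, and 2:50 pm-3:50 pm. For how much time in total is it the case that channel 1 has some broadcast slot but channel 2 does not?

B, merged: 3:20 am–8:50 am, 1:50 pm–2:10 pm, 2:50 pm–3:50 pm.
A \ B = 2:40 am–3:10 am, 8:50 am–1:50 pm, 2:10 pm–2:20 pm, 2:30 pm–2:50 pm.
Total: 30 min + 5 h + 10 min + 20 min = 6 h.

6 h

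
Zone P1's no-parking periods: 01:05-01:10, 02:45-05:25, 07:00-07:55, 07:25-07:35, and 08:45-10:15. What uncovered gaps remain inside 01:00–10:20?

01:00-01:05, 01:10-02:45, 05:25-07:00, 07:55-08:45, 10:15-10:20

Covered (merged): 01:05-01:10, 02:45-05:25, 07:00-07:55, 08:45-10:15.
Uncovered inside 01:00-10:20: 01:00-01:05, 01:10-02:45, 05:25-07:00, 07:55-08:45, 10:15-10:20.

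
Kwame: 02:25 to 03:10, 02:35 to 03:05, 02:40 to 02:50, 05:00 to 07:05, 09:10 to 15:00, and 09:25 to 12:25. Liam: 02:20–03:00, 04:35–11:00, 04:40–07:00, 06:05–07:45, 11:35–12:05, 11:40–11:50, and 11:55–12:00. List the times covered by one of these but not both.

Merge the first list: 02:25–03:10, 05:00–07:05, 09:10–15:00.
Merge the second list: 02:20–03:00, 04:35–11:00, 11:35–12:05.
A \ B = 03:00–03:10, 11:00–11:35, 12:05–15:00.
B \ A = 02:20–02:25, 04:35–05:00, 07:05–09:10.
Union of the two gives the symmetric difference.

02:20–02:25, 03:00–03:10, 04:35–05:00, 07:05–09:10, 11:00–11:35, 12:05–15:00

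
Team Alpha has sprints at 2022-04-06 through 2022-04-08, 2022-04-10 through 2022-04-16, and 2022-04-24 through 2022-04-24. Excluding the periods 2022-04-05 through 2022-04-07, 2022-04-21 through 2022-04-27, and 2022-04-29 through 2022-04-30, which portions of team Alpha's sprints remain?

2022-04-06 through 2022-04-08 \ B = 2022-04-08 through 2022-04-08.
2022-04-10 through 2022-04-16: nothing removed.
2022-04-24 through 2022-04-24: entirely removed.

2022-04-08 through 2022-04-08, 2022-04-10 through 2022-04-16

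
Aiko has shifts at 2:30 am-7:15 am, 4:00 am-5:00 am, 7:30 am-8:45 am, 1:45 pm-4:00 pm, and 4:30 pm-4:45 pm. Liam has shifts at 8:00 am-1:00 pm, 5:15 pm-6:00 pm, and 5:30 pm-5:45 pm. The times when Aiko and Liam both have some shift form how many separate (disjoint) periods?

1

Merge the first list: 2:30 am-7:15 am, 7:30 am-8:45 am, 1:45 pm-4:00 pm, 4:30 pm-4:45 pm.
Merge the second list: 8:00 am-1:00 pm, 5:15 pm-6:00 pm.
A ∩ B = 8:00 am-8:45 am.
That is 1 disjoint piece.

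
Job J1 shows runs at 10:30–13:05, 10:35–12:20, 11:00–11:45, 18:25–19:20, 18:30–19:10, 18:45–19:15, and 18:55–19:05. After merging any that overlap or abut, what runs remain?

10:30–13:05, 18:25–19:20

10:35–12:20 overlaps/touches 10:30–13:05 → extend to 10:30–13:05.
11:00–11:45 overlaps/touches 10:30–13:05 → extend to 10:30–13:05.
18:25–19:20 is disjoint → start new block.
18:30–19:10 overlaps/touches 18:25–19:20 → extend to 18:25–19:20.
18:45–19:15 overlaps/touches 18:25–19:20 → extend to 18:25–19:20.
18:55–19:05 overlaps/touches 18:25–19:20 → extend to 18:25–19:20.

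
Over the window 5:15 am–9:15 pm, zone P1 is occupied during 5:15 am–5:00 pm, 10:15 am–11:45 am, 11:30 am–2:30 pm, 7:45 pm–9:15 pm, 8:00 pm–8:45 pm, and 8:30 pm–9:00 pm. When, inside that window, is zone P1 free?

5:00 pm–7:45 pm

Covered (merged): 5:15 am–5:00 pm, 7:45 pm–9:15 pm.
Gaps within 5:15 am–9:15 pm: 5:00 pm–7:45 pm.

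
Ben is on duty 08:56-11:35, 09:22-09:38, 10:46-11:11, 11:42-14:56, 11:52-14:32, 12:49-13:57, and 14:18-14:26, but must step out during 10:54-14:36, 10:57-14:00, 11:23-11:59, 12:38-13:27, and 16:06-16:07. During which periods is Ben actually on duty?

A, merged: 08:56–11:35, 11:42–14:56.
B, merged: 10:54–14:36, 16:06–16:07.
08:56–11:35 minus B → 08:56–10:54.
11:42–14:56 minus B → 14:36–14:56.

08:56–10:54, 14:36–14:56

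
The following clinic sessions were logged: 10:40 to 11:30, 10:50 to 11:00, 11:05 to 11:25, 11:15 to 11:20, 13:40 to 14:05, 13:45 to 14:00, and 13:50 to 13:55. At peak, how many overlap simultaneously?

3

Walk the sorted start/end points keeping a running depth.
The depth first hits 3 at 11:15.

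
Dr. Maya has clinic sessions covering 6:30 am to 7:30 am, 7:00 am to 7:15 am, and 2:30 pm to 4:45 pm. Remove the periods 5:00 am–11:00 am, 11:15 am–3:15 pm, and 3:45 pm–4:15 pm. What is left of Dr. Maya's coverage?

A, merged: 6:30 am-7:30 am, 2:30 pm-4:45 pm.
6:30 am-7:30 am: entirely removed.
2:30 pm-4:45 pm \ B = 3:15 pm-3:45 pm, 4:15 pm-4:45 pm.

3:15 pm-3:45 pm, 4:15 pm-4:45 pm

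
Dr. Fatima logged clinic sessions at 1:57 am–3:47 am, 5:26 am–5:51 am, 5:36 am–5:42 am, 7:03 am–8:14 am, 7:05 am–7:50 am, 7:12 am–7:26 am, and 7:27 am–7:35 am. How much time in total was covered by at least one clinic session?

3 h 26 min

Merged: 1:57 am–3:47 am, 5:26 am–5:51 am, 7:03 am–8:14 am.
Lengths: 1 h 50 min + 25 min + 1 h 11 min = 3 h 26 min.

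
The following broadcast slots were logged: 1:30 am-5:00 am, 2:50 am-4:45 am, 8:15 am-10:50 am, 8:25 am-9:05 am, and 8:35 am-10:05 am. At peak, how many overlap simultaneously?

3

At 8:35 am, 3 of the intervals are simultaneously active.
No point has more.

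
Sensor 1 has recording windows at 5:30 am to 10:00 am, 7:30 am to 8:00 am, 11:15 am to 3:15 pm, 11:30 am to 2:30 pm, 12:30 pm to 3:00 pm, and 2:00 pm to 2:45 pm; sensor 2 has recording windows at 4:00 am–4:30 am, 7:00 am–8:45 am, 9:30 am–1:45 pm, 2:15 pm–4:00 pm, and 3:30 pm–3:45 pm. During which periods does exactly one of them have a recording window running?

Merge the first list: 5:30 am–10:00 am, 11:15 am–3:15 pm.
Merge the second list: 4:00 am–4:30 am, 7:00 am–8:45 am, 9:30 am–1:45 pm, 2:15 pm–4:00 pm.
A \ B = 5:30 am–7:00 am, 8:45 am–9:30 am, 1:45 pm–2:15 pm.
B \ A = 4:00 am–4:30 am, 10:00 am–11:15 am, 3:15 pm–4:00 pm.
Union of the two gives the symmetric difference.

4:00 am–4:30 am, 5:30 am–7:00 am, 8:45 am–9:30 am, 10:00 am–11:15 am, 1:45 pm–2:15 pm, 3:15 pm–4:00 pm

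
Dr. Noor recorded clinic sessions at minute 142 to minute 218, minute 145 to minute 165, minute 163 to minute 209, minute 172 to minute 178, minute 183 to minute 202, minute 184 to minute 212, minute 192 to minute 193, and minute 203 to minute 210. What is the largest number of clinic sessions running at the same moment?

5

Walk the sorted start/end points keeping a running depth.
The depth first hits 5 at minute 192.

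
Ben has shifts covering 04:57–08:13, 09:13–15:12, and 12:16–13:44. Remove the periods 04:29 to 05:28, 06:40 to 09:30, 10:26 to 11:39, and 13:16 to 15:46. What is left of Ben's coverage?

05:28–06:40, 09:30–10:26, 11:39–13:16

First set merges to 04:57–08:13, 09:13–15:12.
04:57–08:13 \ B = 05:28–06:40.
09:13–15:12 \ B = 09:30–10:26, 11:39–13:16.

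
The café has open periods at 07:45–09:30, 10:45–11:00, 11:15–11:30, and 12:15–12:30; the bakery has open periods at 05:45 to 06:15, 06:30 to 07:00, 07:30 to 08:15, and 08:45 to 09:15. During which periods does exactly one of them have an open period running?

05:45–06:15, 06:30–07:00, 07:30–07:45, 08:15–08:45, 09:15–09:30, 10:45–11:00, 11:15–11:30, 12:15–12:30

A but not B: 08:15–08:45, 09:15–09:30, 10:45–11:00, 11:15–11:30, 12:15–12:30.
B but not A: 05:45–06:15, 06:30–07:00, 07:30–07:45.
Combining gives A △ B.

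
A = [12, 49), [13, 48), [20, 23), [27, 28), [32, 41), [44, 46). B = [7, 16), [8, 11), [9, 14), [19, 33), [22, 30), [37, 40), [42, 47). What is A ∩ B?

Merge the first list: [12, 49).
Merge the second list: [7, 16), [19, 33), [37, 40), [42, 47).
[12, 49) ∩ B → [12, 16), [19, 33), [37, 40), [42, 47).

[12, 16) ∪ [19, 33) ∪ [37, 40) ∪ [42, 47)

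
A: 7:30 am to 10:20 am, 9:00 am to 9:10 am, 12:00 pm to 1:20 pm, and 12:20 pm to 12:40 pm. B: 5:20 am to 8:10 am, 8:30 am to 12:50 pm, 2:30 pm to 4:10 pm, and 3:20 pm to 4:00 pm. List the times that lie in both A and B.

A, merged: 7:30 am-10:20 am, 12:00 pm-1:20 pm.
B, merged: 5:20 am-8:10 am, 8:30 am-12:50 pm, 2:30 pm-4:10 pm.
7:30 am-10:20 am meets the second set on 7:30 am-8:10 am, 8:30 am-10:20 am.
12:00 pm-1:20 pm meets the second set on 12:00 pm-12:50 pm.

7:30 am-8:10 am, 8:30 am-10:20 am, 12:00 pm-12:50 pm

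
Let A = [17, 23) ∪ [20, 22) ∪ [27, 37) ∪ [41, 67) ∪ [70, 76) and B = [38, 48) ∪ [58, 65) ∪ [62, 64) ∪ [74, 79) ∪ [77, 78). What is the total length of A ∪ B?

54

Merge the first list: [17, 23), [27, 37), [41, 67), [70, 76).
Merge the second list: [38, 48), [58, 65), [74, 79).
A ∪ B = [17, 23), [27, 37), [38, 67), [70, 79).
Total: 6 + 10 + 29 + 9 = 54.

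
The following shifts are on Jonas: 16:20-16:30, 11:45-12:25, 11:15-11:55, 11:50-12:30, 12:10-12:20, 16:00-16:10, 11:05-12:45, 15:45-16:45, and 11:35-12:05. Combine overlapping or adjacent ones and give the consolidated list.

Sort by start: 11:05-12:45, 11:15-11:55, 11:35-12:05, 11:45-12:25, 11:50-12:30, 12:10-12:20, 15:45-16:45, 16:00-16:10, 16:20-16:30.
11:15-11:55 overlaps/touches 11:05-12:45 → extend to 11:05-12:45.
11:35-12:05 overlaps/touches 11:05-12:45 → extend to 11:05-12:45.
11:45-12:25 overlaps/touches 11:05-12:45 → extend to 11:05-12:45.
11:50-12:30 overlaps/touches 11:05-12:45 → extend to 11:05-12:45.
12:10-12:20 overlaps/touches 11:05-12:45 → extend to 11:05-12:45.
15:45-16:45 is disjoint → start new block.
16:00-16:10 overlaps/touches 15:45-16:45 → extend to 15:45-16:45.
16:20-16:30 overlaps/touches 15:45-16:45 → extend to 15:45-16:45.

11:05-12:45, 15:45-16:45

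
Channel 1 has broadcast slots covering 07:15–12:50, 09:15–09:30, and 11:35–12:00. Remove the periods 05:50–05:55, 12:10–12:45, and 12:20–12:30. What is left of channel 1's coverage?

07:15-12:10, 12:45-12:50

A, merged: 07:15-12:50.
B, merged: 05:50-05:55, 12:10-12:45.
07:15-12:50 \ B = 07:15-12:10, 12:45-12:50.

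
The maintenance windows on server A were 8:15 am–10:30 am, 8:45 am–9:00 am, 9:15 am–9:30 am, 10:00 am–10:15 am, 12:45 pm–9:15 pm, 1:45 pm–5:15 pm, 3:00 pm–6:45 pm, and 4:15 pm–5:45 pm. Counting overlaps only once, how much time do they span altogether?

Merged: 8:15 am–10:30 am, 12:45 pm–9:15 pm.
Lengths: 2 h 15 min + 8 h 30 min = 10 h 45 min.

10 h 45 min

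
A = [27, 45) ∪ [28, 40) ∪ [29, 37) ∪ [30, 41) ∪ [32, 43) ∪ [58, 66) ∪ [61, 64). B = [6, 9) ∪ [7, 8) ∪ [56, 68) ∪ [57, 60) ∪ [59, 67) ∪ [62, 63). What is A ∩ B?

Merge the first list: [27, 45), [58, 66).
Merge the second list: [6, 9), [56, 68).
[27, 45): no overlap with the second set.
[58, 66) meets the second set on [58, 66).

[58, 66)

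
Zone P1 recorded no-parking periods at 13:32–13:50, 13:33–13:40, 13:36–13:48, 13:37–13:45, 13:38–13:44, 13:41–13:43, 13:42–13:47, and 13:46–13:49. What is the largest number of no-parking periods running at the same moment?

6

Sweep endpoints in order; track running count of active intervals.
Peak of 6 reached at 13:42.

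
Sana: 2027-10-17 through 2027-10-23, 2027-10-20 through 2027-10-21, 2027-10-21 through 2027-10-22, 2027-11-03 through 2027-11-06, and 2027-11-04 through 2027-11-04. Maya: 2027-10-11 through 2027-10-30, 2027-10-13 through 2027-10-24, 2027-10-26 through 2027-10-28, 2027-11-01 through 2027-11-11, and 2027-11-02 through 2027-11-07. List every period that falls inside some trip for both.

First set merges to 2027-10-17 through 2027-10-23, 2027-11-03 through 2027-11-06.
Second set merges to 2027-10-11 through 2027-10-30, 2027-11-01 through 2027-11-11.
2027-10-17 through 2027-10-23 overlaps B on 2027-10-17 through 2027-10-23.
2027-11-03 through 2027-11-06 overlaps B on 2027-11-03 through 2027-11-06.

2027-10-17 through 2027-10-23, 2027-11-03 through 2027-11-06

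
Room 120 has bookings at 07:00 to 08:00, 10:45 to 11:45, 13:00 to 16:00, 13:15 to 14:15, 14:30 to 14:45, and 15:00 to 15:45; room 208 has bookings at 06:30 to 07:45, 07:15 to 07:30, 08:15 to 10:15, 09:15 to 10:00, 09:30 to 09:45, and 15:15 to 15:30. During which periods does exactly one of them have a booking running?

A, merged: 07:00-08:00, 10:45-11:45, 13:00-16:00.
B, merged: 06:30-07:45, 08:15-10:15, 15:15-15:30.
A but not B: 07:45-08:00, 10:45-11:45, 13:00-15:15, 15:30-16:00.
B but not A: 06:30-07:00, 08:15-10:15.
Combining gives A △ B.

06:30-07:00, 07:45-08:00, 08:15-10:15, 10:45-11:45, 13:00-15:15, 15:30-16:00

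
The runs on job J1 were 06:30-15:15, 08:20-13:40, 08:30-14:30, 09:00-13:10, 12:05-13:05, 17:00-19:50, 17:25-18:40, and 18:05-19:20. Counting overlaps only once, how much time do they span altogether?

Merged: 06:30–15:15, 17:00–19:50.
Lengths: 8 h 45 min + 2 h 50 min = 11 h 35 min.

11 h 35 min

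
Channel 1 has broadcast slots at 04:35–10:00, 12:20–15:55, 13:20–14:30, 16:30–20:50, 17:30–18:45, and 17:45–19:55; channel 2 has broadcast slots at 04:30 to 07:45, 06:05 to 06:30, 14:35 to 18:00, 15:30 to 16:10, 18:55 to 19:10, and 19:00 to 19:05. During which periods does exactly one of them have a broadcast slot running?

04:30-04:35, 07:45-10:00, 12:20-14:35, 15:55-16:30, 18:00-18:55, 19:10-20:50

A, merged: 04:35-10:00, 12:20-15:55, 16:30-20:50.
B, merged: 04:30-07:45, 14:35-18:00, 18:55-19:10.
Only in the first: 07:45-10:00, 12:20-14:35, 18:00-18:55, 19:10-20:50.
Only in the second: 04:30-04:35, 15:55-16:30.
Together these are the periods covered by exactly one.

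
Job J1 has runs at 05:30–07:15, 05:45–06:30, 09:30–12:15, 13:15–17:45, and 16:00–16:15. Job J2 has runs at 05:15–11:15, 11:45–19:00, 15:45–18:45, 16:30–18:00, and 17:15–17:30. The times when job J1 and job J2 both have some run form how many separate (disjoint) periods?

First set merges to 05:30–07:15, 09:30–12:15, 13:15–17:45.
Second set merges to 05:15–11:15, 11:45–19:00.
A ∩ B = 05:30–07:15, 09:30–11:15, 11:45–12:15, 13:15–17:45.
That is 4 disjoint pieces.

4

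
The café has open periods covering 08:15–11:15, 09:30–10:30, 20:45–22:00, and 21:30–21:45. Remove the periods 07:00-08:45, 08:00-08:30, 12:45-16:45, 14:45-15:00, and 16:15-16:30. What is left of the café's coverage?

A, merged: 08:15–11:15, 20:45–22:00.
B, merged: 07:00–08:45, 12:45–16:45.
08:15–11:15 \ B = 08:45–11:15.
20:45–22:00: nothing removed.

08:45–11:15, 20:45–22:00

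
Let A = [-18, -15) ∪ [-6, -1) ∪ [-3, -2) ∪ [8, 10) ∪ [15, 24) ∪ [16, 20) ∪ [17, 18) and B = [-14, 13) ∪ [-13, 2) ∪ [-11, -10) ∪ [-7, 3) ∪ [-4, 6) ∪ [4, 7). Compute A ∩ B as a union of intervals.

[-6, -1) ∪ [8, 10)

A, merged: [-18, -15), [-6, -1), [8, 10), [15, 24).
B, merged: [-14, 13).
[-18, -15): no overlap with the second set.
[-6, -1) meets the second set on [-6, -1).
[8, 10) meets the second set on [8, 10).
[15, 24): no overlap with the second set.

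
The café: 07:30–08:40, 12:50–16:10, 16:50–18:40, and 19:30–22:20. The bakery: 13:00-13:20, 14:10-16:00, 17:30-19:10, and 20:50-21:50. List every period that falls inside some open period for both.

13:00–13:20, 14:10–16:00, 17:30–18:40, 20:50–21:50

07:30–08:40 meets no B interval.
12:50–16:10 ∩ B → 13:00–13:20, 14:10–16:00.
16:50–18:40 ∩ B → 17:30–18:40.
19:30–22:20 ∩ B → 20:50–21:50.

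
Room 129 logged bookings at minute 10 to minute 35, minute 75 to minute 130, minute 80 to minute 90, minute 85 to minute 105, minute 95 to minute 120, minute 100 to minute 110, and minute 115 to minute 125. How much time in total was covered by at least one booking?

Merged: minute 10 to minute 35, minute 75 to minute 130.
Lengths: 25 minutes + 55 minutes = 80 minutes.

80 minutes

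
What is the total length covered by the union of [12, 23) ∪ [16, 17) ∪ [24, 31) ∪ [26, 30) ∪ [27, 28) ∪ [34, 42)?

Merged: [12, 23), [24, 31), [34, 42).
Lengths: 11 + 7 + 8 = 26.

26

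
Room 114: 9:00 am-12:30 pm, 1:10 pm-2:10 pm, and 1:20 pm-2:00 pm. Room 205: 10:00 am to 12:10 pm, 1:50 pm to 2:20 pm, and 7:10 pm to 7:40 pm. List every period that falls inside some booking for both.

10:00 am–12:10 pm, 1:50 pm–2:10 pm

First set merges to 9:00 am–12:30 pm, 1:10 pm–2:10 pm.
9:00 am–12:30 pm meets the second set on 10:00 am–12:10 pm.
1:10 pm–2:10 pm meets the second set on 1:50 pm–2:10 pm.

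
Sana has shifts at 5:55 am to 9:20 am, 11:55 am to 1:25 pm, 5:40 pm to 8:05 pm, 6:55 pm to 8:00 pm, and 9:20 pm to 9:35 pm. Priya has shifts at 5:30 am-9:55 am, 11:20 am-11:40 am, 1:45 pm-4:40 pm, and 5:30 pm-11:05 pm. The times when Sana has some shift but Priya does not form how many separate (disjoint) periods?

1

Merge the first list: 5:55 am–9:20 am, 11:55 am–1:25 pm, 5:40 pm–8:05 pm, 9:20 pm–9:35 pm.
A \ B = 11:55 am–1:25 pm.
That is 1 disjoint piece.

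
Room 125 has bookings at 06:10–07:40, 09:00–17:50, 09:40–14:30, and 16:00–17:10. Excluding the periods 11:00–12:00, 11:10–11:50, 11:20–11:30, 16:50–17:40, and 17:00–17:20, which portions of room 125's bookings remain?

A, merged: 06:10–07:40, 09:00–17:50.
B, merged: 11:00–12:00, 16:50–17:40.
06:10–07:40: no B overlap → unchanged.
09:00–17:50 minus B → 09:00–11:00, 12:00–16:50, 17:40–17:50.

06:10–07:40, 09:00–11:00, 12:00–16:50, 17:40–17:50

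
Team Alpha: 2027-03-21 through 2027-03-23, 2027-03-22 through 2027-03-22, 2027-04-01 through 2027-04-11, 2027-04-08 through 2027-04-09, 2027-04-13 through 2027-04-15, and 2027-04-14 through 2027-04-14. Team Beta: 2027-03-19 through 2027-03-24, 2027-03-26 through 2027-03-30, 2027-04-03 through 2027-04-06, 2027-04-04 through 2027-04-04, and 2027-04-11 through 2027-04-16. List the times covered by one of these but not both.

Merge the first list: 2027-03-21 through 2027-03-23, 2027-04-01 through 2027-04-11, 2027-04-13 through 2027-04-15.
Merge the second list: 2027-03-19 through 2027-03-24, 2027-03-26 through 2027-03-30, 2027-04-03 through 2027-04-06, 2027-04-11 through 2027-04-16.
A but not B: 2027-04-01 through 2027-04-02, 2027-04-07 through 2027-04-10.
B but not A: 2027-03-19 through 2027-03-20, 2027-03-24 through 2027-03-24, 2027-03-26 through 2027-03-30, 2027-04-12 through 2027-04-12, 2027-04-16 through 2027-04-16.
Combining gives A △ B.

2027-03-19 through 2027-03-20, 2027-03-24 through 2027-03-24, 2027-03-26 through 2027-03-30, 2027-04-01 through 2027-04-02, 2027-04-07 through 2027-04-10, 2027-04-12 through 2027-04-12, 2027-04-16 through 2027-04-16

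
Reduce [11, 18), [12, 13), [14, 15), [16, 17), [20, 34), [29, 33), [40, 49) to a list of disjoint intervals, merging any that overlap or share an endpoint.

[12, 13) overlaps/touches [11, 18) → extend to [11, 18).
[14, 15) overlaps/touches [11, 18) → extend to [11, 18).
[16, 17) overlaps/touches [11, 18) → extend to [11, 18).
[20, 34) is disjoint → start new block.
[29, 33) overlaps/touches [20, 34) → extend to [20, 34).
[40, 49) is disjoint → start new block.

[11, 18) ∪ [20, 34) ∪ [40, 49)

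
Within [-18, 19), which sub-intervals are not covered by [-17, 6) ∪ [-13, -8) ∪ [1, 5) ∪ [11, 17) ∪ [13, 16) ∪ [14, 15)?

After merging, the occupied span is [-17, 6), [11, 17).
Gaps within [-18, 19): [-18, -17), [6, 11), [17, 19).

[-18, -17) ∪ [6, 11) ∪ [17, 19)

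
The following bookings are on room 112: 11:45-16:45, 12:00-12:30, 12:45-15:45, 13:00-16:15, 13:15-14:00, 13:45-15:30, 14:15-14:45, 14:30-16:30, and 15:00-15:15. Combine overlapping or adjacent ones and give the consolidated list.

11:45–16:45

12:00–12:30 overlaps/touches 11:45–16:45 → extend to 11:45–16:45.
12:45–15:45 overlaps/touches 11:45–16:45 → extend to 11:45–16:45.
13:00–16:15 overlaps/touches 11:45–16:45 → extend to 11:45–16:45.
13:15–14:00 overlaps/touches 11:45–16:45 → extend to 11:45–16:45.
13:45–15:30 overlaps/touches 11:45–16:45 → extend to 11:45–16:45.
14:15–14:45 overlaps/touches 11:45–16:45 → extend to 11:45–16:45.
14:30–16:30 overlaps/touches 11:45–16:45 → extend to 11:45–16:45.
15:00–15:15 overlaps/touches 11:45–16:45 → extend to 11:45–16:45.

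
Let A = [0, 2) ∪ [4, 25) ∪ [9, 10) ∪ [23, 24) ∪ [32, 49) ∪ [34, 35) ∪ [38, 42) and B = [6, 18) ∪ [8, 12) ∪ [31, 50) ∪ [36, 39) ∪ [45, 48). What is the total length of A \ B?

First set merges to [0, 2), [4, 25), [32, 49).
Second set merges to [6, 18), [31, 50).
A \ B = [0, 2), [4, 6), [18, 25).
Total: 2 + 2 + 7 = 11.

11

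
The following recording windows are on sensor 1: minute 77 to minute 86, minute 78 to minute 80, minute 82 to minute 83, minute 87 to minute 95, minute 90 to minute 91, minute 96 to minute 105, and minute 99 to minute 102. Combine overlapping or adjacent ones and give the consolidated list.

minute 78 to minute 80 overlaps/touches minute 77 to minute 86 → extend to minute 77 to minute 86.
minute 82 to minute 83 overlaps/touches minute 77 to minute 86 → extend to minute 77 to minute 86.
minute 87 to minute 95 is disjoint → start new block.
minute 90 to minute 91 overlaps/touches minute 87 to minute 95 → extend to minute 87 to minute 95.
minute 96 to minute 105 is disjoint → start new block.
minute 99 to minute 102 overlaps/touches minute 96 to minute 105 → extend to minute 96 to minute 105.

minute 77 to minute 86, minute 87 to minute 95, minute 96 to minute 105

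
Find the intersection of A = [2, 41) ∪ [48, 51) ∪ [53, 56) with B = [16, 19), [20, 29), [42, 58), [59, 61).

[2, 41) overlaps B on [16, 19), [20, 29).
[48, 51) overlaps B on [48, 51).
[53, 56) overlaps B on [53, 56).

[16, 19) ∪ [20, 29) ∪ [48, 51) ∪ [53, 56)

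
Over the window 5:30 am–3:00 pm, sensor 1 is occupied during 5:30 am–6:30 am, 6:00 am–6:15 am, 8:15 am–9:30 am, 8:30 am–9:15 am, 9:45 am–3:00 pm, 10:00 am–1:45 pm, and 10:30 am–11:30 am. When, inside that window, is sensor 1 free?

6:30 am-8:15 am, 9:30 am-9:45 am

Covered (merged): 5:30 am-6:30 am, 8:15 am-9:30 am, 9:45 am-3:00 pm.
Gaps within 5:30 am-3:00 pm: 6:30 am-8:15 am, 9:30 am-9:45 am.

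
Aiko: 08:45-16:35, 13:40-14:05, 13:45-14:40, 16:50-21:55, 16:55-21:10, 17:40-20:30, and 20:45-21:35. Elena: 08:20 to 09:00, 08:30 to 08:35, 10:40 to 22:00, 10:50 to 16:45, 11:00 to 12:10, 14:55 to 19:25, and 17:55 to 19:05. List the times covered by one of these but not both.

08:20–08:45, 09:00–10:40, 16:35–16:50, 21:55–22:00

First set merges to 08:45–16:35, 16:50–21:55.
Second set merges to 08:20–09:00, 10:40–22:00.
A \ B = 09:00–10:40.
B \ A = 08:20–08:45, 16:35–16:50, 21:55–22:00.
Union of the two gives the symmetric difference.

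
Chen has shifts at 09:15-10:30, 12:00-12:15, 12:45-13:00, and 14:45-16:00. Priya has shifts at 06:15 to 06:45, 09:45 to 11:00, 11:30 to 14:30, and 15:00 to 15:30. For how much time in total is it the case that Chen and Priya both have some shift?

A ∩ B = 09:45-10:30, 12:00-12:15, 12:45-13:00, 15:00-15:30.
Total: 45 min + 15 min + 15 min + 30 min = 1 h 45 min.

1 h 45 min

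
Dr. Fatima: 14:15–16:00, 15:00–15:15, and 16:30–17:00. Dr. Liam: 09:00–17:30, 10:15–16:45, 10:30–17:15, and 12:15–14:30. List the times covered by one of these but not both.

09:00-14:15, 16:00-16:30, 17:00-17:30

Merge the first list: 14:15-16:00, 16:30-17:00.
Merge the second list: 09:00-17:30.
A but not B: none.
B but not A: 09:00-14:15, 16:00-16:30, 17:00-17:30.
Combining gives A △ B.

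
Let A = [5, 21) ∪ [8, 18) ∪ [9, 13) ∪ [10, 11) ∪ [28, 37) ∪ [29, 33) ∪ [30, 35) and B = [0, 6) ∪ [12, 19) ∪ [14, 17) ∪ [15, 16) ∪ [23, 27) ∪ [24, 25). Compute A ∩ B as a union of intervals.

[5, 6) ∪ [12, 19)

First set merges to [5, 21), [28, 37).
Second set merges to [0, 6), [12, 19), [23, 27).
[5, 21) overlaps B on [5, 6), [12, 19).
[28, 37) falls entirely outside B.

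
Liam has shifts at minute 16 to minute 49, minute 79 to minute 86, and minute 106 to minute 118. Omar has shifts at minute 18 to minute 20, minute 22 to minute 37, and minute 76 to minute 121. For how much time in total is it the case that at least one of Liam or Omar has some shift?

78 minutes

A ∪ B = minute 16 to minute 49, minute 76 to minute 121.
Total: 33 minutes + 45 minutes = 78 minutes.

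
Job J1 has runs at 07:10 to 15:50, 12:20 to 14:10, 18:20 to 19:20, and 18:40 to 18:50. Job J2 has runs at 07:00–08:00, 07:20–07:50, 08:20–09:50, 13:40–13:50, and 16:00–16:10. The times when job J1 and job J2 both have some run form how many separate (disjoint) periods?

3

First set merges to 07:10–15:50, 18:20–19:20.
Second set merges to 07:00–08:00, 08:20–09:50, 13:40–13:50, 16:00–16:10.
A ∩ B = 07:10–08:00, 08:20–09:50, 13:40–13:50.
That is 3 disjoint pieces.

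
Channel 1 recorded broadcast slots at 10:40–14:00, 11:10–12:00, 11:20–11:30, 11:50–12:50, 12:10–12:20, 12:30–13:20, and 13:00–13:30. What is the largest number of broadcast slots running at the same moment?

3

Sweep endpoints in order; track running count of active intervals.
Peak of 3 reached at 11:20.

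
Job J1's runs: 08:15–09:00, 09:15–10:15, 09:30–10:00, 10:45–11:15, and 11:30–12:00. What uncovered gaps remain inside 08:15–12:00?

09:00–09:15, 10:15–10:45, 11:15–11:30

The merged coverage is 08:15–09:00, 09:15–10:15, 10:45–11:15, 11:30–12:00.
Complement within 08:15–12:00: 09:00–09:15, 10:15–10:45, 11:15–11:30.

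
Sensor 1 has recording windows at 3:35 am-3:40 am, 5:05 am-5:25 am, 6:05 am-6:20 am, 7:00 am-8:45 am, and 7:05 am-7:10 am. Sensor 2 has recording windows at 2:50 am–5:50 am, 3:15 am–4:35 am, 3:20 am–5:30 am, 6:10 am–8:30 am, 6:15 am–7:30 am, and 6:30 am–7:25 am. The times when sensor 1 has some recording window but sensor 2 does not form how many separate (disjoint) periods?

2

Merge the first list: 3:35 am–3:40 am, 5:05 am–5:25 am, 6:05 am–6:20 am, 7:00 am–8:45 am.
Merge the second list: 2:50 am–5:50 am, 6:10 am–8:30 am.
A \ B = 6:05 am–6:10 am, 8:30 am–8:45 am.
That is 2 disjoint pieces.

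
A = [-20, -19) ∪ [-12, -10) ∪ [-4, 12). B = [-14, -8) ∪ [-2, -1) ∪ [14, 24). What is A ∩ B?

[-20, -19) falls entirely outside B.
[-12, -10) overlaps B on [-12, -10).
[-4, 12) overlaps B on [-2, -1).

[-12, -10) ∪ [-2, -1)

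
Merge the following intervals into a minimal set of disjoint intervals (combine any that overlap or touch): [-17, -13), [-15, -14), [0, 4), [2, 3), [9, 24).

[-17, -13) ∪ [0, 4) ∪ [9, 24)

[-15, -14) overlaps/touches [-17, -13) → extend to [-17, -13).
[0, 4) is disjoint → start new block.
[2, 3) overlaps/touches [0, 4) → extend to [0, 4).
[9, 24) is disjoint → start new block.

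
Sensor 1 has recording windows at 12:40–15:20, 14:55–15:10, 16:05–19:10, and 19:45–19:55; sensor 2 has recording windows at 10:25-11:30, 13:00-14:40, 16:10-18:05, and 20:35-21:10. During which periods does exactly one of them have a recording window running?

First set merges to 12:40–15:20, 16:05–19:10, 19:45–19:55.
Only in the first: 12:40–13:00, 14:40–15:20, 16:05–16:10, 18:05–19:10, 19:45–19:55.
Only in the second: 10:25–11:30, 20:35–21:10.
Together these are the periods covered by exactly one.

10:25–11:30, 12:40–13:00, 14:40–15:20, 16:05–16:10, 18:05–19:10, 19:45–19:55, 20:35–21:10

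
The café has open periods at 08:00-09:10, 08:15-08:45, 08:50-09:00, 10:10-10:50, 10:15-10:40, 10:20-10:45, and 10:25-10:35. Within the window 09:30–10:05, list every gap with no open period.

09:30–10:05

Covered (merged): 08:00–09:10, 10:10–10:50.
Complement within 09:30–10:05: 09:30–10:05.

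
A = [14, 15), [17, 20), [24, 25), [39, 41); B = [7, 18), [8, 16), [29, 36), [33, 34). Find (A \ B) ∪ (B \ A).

Merge the second list: [7, 18), [29, 36).
A \ B = [18, 20), [24, 25), [39, 41).
B \ A = [7, 14), [15, 17), [29, 36).
Union of the two gives the symmetric difference.

[7, 14) ∪ [15, 17) ∪ [18, 20) ∪ [24, 25) ∪ [29, 36) ∪ [39, 41)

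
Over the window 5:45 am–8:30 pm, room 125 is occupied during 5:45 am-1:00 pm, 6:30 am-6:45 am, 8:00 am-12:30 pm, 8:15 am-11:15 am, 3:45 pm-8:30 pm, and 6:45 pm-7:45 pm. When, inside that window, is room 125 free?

After merging, the occupied span is 5:45 am–1:00 pm, 3:45 pm–8:30 pm.
Gaps within 5:45 am–8:30 pm: 1:00 pm–3:45 pm.

1:00 pm–3:45 pm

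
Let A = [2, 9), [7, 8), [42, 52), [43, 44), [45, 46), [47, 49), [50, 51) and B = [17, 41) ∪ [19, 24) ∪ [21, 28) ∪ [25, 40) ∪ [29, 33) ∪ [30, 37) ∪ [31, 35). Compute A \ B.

[2, 9) ∪ [42, 52)

First set merges to [2, 9), [42, 52).
Second set merges to [17, 41).
[2, 9): nothing removed.
[42, 52): nothing removed.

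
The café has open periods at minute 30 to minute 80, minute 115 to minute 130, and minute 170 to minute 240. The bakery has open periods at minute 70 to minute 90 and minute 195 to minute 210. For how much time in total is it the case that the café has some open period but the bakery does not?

110 minutes

A \ B = minute 30 to minute 70, minute 115 to minute 130, minute 170 to minute 195, minute 210 to minute 240.
Total: 40 minutes + 15 minutes + 25 minutes + 30 minutes = 110 minutes.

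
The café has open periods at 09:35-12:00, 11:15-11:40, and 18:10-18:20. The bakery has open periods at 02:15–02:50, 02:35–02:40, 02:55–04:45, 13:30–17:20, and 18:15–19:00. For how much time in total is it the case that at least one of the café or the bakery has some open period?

First set merges to 09:35–12:00, 18:10–18:20.
Second set merges to 02:15–02:50, 02:55–04:45, 13:30–17:20, 18:15–19:00.
A ∪ B = 02:15–02:50, 02:55–04:45, 09:35–12:00, 13:30–17:20, 18:10–19:00.
Total: 35 min + 1 h 50 min + 2 h 25 min + 3 h 50 min + 50 min = 9 h 30 min.

9 h 30 min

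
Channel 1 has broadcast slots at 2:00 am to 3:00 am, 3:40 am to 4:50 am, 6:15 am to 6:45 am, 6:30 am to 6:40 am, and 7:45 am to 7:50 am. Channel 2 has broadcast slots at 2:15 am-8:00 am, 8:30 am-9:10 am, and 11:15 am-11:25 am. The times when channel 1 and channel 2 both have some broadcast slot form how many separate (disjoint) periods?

4

Merge the first list: 2:00 am-3:00 am, 3:40 am-4:50 am, 6:15 am-6:45 am, 7:45 am-7:50 am.
A ∩ B = 2:15 am-3:00 am, 3:40 am-4:50 am, 6:15 am-6:45 am, 7:45 am-7:50 am.
That is 4 disjoint pieces.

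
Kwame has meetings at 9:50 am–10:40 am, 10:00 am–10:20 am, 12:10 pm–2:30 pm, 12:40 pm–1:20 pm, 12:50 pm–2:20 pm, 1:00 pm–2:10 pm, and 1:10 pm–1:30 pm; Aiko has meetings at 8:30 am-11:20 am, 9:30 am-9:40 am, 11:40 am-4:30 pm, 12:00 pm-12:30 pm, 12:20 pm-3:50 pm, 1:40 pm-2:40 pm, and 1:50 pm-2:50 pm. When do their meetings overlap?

Merge the first list: 9:50 am-10:40 am, 12:10 pm-2:30 pm.
Merge the second list: 8:30 am-11:20 am, 11:40 am-4:30 pm.
9:50 am-10:40 am meets the second set on 9:50 am-10:40 am.
12:10 pm-2:30 pm meets the second set on 12:10 pm-2:30 pm.

9:50 am-10:40 am, 12:10 pm-2:30 pm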